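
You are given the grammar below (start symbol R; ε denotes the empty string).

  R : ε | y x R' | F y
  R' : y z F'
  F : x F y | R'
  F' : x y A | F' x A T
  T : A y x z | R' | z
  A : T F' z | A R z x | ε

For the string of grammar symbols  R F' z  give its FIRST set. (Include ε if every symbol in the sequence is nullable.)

{ x, y }

Add FIRST(R)\{ε} = { x, y }; R is nullable, continue.
Add FIRST(F') = { x }; F' is not nullable, stop.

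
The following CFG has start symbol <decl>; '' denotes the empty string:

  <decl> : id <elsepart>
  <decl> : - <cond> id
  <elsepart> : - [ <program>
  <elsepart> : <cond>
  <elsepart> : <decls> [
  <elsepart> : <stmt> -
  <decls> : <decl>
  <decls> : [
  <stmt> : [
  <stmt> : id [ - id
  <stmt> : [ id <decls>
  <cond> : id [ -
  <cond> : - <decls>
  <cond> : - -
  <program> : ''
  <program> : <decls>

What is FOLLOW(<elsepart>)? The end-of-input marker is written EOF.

In <decl> : id <elsepart>: <elsepart> is at the end, add FOLLOW(<decl>) = { EOF, -, [, id }.
Union: FOLLOW(<elsepart>) = { EOF, -, [, id }.

{ EOF, -, [, id }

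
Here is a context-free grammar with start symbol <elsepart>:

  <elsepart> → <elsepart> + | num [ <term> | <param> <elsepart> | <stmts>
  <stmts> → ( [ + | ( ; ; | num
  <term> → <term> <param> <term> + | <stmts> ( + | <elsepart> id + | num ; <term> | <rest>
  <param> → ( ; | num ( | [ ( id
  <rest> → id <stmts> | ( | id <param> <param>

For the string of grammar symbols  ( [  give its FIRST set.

{ ( }

( is a terminal; add {(} and stop.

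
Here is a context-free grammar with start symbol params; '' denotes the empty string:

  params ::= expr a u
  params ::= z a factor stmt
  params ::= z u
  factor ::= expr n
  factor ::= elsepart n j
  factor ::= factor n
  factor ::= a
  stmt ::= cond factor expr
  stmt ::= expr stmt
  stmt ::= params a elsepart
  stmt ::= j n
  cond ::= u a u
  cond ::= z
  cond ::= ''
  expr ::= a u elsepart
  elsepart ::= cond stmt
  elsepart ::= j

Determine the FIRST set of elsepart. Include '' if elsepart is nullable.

From elsepart ::= cond stmt: cond nullable, take FIRST(cond) ∪ FIRST(stmt) = { a, j, u, z }.
elsepart ::= j contributes {j}.
Union: FIRST(elsepart) = { a, j, u, z }.

{ a, j, u, z }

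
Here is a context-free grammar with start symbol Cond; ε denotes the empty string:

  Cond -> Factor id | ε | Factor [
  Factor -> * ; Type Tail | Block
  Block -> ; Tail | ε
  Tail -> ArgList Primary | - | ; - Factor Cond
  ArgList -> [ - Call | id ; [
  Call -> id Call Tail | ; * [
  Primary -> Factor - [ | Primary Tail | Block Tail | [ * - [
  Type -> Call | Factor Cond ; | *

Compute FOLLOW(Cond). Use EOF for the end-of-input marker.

Cond is the start symbol, so EOF ∈ FOLLOW(Cond).
In Tail -> ; - Factor Cond: Cond is at the end, add FOLLOW(Tail) = { *, -, ;, [, id }.
In Type -> Factor Cond ;: add FIRST(;) = { ; }.
Union: FOLLOW(Cond) = { EOF, *, -, ;, [, id }.

{ EOF, *, -, ;, [, id }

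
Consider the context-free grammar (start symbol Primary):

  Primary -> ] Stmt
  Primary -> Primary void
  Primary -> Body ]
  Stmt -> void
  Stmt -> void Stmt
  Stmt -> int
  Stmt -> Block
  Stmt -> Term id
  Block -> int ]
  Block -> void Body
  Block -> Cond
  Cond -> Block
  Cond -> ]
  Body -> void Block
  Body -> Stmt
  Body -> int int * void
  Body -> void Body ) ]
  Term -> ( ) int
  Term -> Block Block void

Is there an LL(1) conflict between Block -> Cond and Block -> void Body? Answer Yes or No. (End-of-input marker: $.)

FIRST(Cond) = { ], int, void } and FIRST(void Body) = { void }.
Both contain void, so the two alternatives are not disjoint — LL(1) conflict.

Yes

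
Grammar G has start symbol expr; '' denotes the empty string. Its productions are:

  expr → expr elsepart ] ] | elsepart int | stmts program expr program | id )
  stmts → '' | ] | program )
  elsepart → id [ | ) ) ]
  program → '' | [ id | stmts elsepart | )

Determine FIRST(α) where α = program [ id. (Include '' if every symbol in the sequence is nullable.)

Add FIRST(program)\{''} = { ), [, ], id }; program is nullable, continue.
[ is a terminal; add {[} and stop.

{ ), [, ], id }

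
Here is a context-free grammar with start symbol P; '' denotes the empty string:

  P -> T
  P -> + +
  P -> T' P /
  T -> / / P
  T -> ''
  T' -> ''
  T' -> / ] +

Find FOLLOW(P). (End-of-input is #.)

P is the start symbol, so # ∈ FOLLOW(P).
In P -> T' P /: add FIRST(/) = { / }.
In T -> / / P: P is at the end, add FOLLOW(T) = { #, / }.
Union: FOLLOW(P) = { #, / }.

{ #, / }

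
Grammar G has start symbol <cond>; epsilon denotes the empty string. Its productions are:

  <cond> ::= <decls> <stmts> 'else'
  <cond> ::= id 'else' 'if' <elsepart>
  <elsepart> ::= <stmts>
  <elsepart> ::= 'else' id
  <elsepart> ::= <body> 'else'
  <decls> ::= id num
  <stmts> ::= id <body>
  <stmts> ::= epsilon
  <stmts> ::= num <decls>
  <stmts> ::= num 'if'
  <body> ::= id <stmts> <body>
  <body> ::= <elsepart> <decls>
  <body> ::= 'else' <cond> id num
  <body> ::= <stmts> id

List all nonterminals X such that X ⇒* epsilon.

{ <elsepart>, <stmts> }

Directly nullable (have an epsilon-production): <stmts>.
<elsepart> ::= <stmts> with every symbol nullable, so <elsepart> is nullable.
No other nonterminal has a production whose RHS symbols are all nullable.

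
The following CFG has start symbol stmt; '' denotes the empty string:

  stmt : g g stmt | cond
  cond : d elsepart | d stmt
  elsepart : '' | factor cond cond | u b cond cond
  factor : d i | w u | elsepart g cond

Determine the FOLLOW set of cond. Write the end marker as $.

{ $, d, g }

In stmt : cond: cond is at the end, add FOLLOW(stmt) = { $, d, g }.
In elsepart : factor cond cond: add FIRST(cond) = { d }.
In elsepart : factor cond cond: cond is at the end, add FOLLOW(elsepart) = { $, d, g }.
In elsepart : u b cond cond: add FIRST(cond) = { d }.
In elsepart : u b cond cond: cond is at the end, add FOLLOW(elsepart) = { $, d, g }.
In factor : elsepart g cond: cond is at the end, add FOLLOW(factor) = { d }.
Union: FOLLOW(cond) = { $, d, g }.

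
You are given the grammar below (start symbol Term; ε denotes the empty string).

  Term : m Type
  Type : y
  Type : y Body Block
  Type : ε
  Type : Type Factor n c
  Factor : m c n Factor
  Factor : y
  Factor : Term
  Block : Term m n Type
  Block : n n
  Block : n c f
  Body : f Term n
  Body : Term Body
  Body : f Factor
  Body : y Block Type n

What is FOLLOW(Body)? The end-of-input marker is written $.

{ m, n }

In Type : y Body Block: add FIRST(Block) = { m, n }.
In Body : Term Body: Body is at the end, add FOLLOW(Body) = { m, n }.
Union: FOLLOW(Body) = { m, n }.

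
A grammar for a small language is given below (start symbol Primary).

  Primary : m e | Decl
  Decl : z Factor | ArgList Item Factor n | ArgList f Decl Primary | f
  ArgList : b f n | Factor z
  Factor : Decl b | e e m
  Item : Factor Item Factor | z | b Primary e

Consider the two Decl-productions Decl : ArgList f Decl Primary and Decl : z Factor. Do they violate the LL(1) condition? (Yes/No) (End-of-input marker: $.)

FIRST(ArgList f Decl Primary) = { b, e, f, z } and FIRST(z Factor) = { z }.
Both contain z, so the two alternatives are not disjoint — LL(1) conflict.

Yes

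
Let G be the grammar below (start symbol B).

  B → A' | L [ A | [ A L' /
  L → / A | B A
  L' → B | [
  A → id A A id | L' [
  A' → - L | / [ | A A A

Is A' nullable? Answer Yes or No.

No

No nonterminal in this grammar is nullable.
No production of A' has an RHS whose symbols are all nullable, so A' is not nullable.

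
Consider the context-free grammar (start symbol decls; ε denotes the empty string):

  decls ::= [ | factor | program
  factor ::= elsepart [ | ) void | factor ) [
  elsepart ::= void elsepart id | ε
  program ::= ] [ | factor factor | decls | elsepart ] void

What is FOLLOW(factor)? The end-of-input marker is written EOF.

In decls ::= factor: factor is at the end, add FOLLOW(decls) = { EOF }.
In factor ::= factor ) [: add FIRST() [) = { ) }.
In program ::= factor factor: add FIRST(factor) = { ), [, void }.
In program ::= factor factor: factor is at the end, add FOLLOW(program) = { EOF }.
Union: FOLLOW(factor) = { EOF, ), [, void }.

{ EOF, ), [, void }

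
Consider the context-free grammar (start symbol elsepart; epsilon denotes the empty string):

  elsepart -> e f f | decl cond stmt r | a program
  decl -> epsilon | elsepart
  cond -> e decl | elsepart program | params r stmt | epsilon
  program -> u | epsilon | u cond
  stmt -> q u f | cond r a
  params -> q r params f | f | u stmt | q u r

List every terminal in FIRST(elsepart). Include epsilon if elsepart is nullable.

{ a, e, f, q, r, u }

elsepart -> e f f contributes {e}.
From elsepart -> decl cond stmt r: decl, cond nullable, take FIRST(decl) ∪ FIRST(cond) ∪ FIRST(stmt) = { a, e, f, q, r, u }.
elsepart -> a program contributes {a}.
Union: FIRST(elsepart) = { a, e, f, q, r, u }.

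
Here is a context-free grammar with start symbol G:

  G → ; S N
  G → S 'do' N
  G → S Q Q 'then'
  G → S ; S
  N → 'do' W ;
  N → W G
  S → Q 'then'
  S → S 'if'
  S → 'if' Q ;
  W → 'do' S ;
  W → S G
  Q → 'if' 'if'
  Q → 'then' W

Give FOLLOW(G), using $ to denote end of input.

G is the start symbol, so $ ∈ FOLLOW(G).
In N → W G: G is at the end, add FOLLOW(N) = { $, 'if', 'then', ; }.
In W → S G: G is at the end, add FOLLOW(W) = { 'if', 'then', ; }.
Union: FOLLOW(G) = { $, 'if', 'then', ; }.

{ $, 'if', 'then', ; }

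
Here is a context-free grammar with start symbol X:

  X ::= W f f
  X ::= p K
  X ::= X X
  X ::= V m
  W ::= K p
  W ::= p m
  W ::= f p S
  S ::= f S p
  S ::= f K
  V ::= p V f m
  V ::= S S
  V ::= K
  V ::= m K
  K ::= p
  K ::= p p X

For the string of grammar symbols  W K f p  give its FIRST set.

Add FIRST(W) = { f, p }; W is not nullable, stop.

{ f, p }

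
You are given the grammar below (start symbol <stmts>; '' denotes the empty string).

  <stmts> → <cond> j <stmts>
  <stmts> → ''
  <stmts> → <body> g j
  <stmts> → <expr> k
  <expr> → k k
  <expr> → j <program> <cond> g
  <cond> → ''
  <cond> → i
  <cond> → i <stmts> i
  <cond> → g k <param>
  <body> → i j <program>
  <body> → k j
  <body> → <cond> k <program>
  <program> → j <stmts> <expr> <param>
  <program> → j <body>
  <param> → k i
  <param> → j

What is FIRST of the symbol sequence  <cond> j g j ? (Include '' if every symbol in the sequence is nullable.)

{ g, i, j }

Add FIRST(<cond>)\{''} = { g, i }; <cond> is nullable, continue.
j is a terminal; add {j} and stop.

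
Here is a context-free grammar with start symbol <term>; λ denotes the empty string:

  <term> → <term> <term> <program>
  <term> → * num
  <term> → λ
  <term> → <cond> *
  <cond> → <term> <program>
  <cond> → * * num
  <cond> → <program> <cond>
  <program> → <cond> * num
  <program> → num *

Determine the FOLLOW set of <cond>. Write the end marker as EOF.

In <term> → <cond> *: add FIRST(*) = { * }.
In <cond> → <program> <cond>: <cond> is at the end, add FOLLOW(<cond>) = { * }.
In <program> → <cond> * num: add FIRST(* num) = { * }.
Union: FOLLOW(<cond>) = { * }.

{ * }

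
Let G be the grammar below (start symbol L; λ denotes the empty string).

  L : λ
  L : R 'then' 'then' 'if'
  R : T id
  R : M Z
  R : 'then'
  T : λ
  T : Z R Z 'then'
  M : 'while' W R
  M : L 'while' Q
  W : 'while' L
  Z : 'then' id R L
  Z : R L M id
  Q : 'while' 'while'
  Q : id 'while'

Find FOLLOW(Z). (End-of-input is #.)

{ 'then', 'while', id }

In R : M Z: Z is at the end, add FOLLOW(R) = { 'then', 'while', id }.
In T : Z R Z 'then': add FIRST(R Z 'then') = { 'then', 'while', id }.
In T : Z R Z 'then': add FIRST('then') = { 'then' }.
Union: FOLLOW(Z) = { 'then', 'while', id }.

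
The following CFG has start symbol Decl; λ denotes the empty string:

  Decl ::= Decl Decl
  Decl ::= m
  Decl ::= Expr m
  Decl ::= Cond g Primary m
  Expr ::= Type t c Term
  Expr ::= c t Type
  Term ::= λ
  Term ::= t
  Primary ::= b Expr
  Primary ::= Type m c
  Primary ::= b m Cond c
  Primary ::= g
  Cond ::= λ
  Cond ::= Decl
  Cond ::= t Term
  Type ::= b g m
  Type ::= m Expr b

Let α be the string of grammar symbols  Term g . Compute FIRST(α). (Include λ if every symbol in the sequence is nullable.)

Add FIRST(Term)\{λ} = { t }; Term is nullable, continue.
g is a terminal; add {g} and stop.

{ g, t }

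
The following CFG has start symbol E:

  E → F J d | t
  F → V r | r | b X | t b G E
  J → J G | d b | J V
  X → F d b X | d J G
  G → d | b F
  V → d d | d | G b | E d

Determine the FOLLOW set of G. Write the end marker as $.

{ b, d, r, t }

In F → t b G E: add FIRST(E) = { b, d, r, t }.
In J → J G: G is at the end, add FOLLOW(J) = { b, d, r, t }.
In X → d J G: G is at the end, add FOLLOW(X) = { b, d, r, t }.
In V → G b: add FIRST(b) = { b }.
Union: FOLLOW(G) = { b, d, r, t }.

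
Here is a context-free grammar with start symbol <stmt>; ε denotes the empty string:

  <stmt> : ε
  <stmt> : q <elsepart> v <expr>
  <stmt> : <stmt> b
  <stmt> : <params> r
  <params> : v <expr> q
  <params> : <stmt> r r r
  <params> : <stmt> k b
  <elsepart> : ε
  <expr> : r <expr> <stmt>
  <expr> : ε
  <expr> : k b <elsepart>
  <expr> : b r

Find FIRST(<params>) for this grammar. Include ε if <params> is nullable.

<params> : v <expr> q contributes {v}.
From <params> : <stmt> r r r: <stmt> nullable, take FIRST(<stmt>) ∪ {r} = { b, k, q, r, v }.
From <params> : <stmt> k b: <stmt> nullable, take FIRST(<stmt>) ∪ {k} = { b, k, q, r, v }.
Union: FIRST(<params>) = { b, k, q, r, v }.

{ b, k, q, r, v }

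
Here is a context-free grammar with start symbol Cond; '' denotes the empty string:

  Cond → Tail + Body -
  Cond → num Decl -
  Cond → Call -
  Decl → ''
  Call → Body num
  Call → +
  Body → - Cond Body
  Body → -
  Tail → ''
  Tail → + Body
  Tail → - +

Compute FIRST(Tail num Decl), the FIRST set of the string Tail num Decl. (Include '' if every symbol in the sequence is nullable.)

{ +, -, num }

Add FIRST(Tail)\{''} = { +, - }; Tail is nullable, continue.
num is a terminal; add {num} and stop.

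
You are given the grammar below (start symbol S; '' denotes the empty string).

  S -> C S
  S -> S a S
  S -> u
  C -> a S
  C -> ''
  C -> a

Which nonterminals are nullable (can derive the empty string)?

Directly nullable (have an ''-production): C.
No other nonterminal has a production whose RHS symbols are all nullable.

{ C }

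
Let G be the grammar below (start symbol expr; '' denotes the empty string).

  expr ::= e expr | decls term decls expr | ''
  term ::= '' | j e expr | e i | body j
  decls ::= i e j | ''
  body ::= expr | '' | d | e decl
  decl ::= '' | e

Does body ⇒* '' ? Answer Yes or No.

body has an ''-production, so body ⇒ ''.

Yes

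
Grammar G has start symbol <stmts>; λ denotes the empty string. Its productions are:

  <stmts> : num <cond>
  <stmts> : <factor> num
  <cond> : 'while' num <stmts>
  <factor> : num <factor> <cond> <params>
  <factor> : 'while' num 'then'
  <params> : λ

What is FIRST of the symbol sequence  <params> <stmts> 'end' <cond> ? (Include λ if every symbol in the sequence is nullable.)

Add FIRST(<params>)\{λ} = {  }; <params> is nullable, continue.
Add FIRST(<stmts>) = { 'while', num }; <stmts> is not nullable, stop.

{ 'while', num }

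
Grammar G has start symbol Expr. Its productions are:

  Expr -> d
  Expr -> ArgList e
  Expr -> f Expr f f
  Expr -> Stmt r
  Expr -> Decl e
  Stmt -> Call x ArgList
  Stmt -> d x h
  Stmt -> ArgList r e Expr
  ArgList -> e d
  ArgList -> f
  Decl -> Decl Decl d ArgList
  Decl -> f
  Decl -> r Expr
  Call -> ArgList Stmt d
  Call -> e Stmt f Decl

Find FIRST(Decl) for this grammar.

From Decl -> Decl Decl d ArgList: add FIRST(Decl) = { f, r }.
Decl -> f contributes {f}.
Decl -> r Expr contributes {r}.
Union: FIRST(Decl) = { f, r }.

{ f, r }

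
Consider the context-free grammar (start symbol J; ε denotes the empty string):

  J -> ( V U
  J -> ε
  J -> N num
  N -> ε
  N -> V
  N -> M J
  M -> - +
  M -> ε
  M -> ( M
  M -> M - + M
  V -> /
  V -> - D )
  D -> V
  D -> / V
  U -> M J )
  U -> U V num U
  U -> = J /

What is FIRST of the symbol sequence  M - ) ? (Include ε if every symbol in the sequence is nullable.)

Add FIRST(M)\{ε} = { (, - }; M is nullable, continue.
- is a terminal; add {-} and stop.

{ (, - }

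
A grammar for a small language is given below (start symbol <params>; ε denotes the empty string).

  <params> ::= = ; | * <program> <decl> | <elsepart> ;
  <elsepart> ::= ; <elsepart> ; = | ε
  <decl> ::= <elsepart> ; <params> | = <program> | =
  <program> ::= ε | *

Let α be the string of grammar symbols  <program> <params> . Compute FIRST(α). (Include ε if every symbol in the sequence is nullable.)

Add FIRST(<program>)\{ε} = { * }; <program> is nullable, continue.
Add FIRST(<params>) = { *, ;, = }; <params> is not nullable, stop.

{ *, ;, = }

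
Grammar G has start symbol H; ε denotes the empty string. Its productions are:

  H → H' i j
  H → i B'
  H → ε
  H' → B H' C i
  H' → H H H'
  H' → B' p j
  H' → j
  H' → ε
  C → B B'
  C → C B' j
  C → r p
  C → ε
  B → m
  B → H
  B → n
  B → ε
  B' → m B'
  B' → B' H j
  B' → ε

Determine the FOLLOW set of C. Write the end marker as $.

In H' → B H' C i: add FIRST(i) = { i }.
In C → C B' j: add FIRST(B' j) = { i, j, m, n, p, r }.
Union: FOLLOW(C) = { i, j, m, n, p, r }.

{ i, j, m, n, p, r }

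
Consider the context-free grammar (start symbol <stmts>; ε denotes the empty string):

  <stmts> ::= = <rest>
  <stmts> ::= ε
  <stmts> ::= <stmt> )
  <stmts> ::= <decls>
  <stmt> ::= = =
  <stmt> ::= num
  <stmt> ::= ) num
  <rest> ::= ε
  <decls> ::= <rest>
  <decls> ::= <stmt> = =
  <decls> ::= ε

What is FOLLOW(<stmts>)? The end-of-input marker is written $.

{ $ }

<stmts> is the start symbol, so $ ∈ FOLLOW(<stmts>).
Union: FOLLOW(<stmts>) = { $ }.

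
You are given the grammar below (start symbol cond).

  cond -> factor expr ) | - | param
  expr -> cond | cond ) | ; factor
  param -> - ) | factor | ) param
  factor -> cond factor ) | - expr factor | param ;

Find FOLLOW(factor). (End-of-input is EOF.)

{ EOF, ), -, ; }

In cond -> factor expr ): add FIRST(expr )) = { ), -, ; }.
In expr -> ; factor: factor is at the end, add FOLLOW(expr) = { ), - }.
In param -> factor: factor is at the end, add FOLLOW(param) = { EOF, ), -, ; }.
In factor -> cond factor ): add FIRST()) = { ) }.
In factor -> - expr factor: factor is at the end, add FOLLOW(factor) = { EOF, ), -, ; }.
Union: FOLLOW(factor) = { EOF, ), -, ; }.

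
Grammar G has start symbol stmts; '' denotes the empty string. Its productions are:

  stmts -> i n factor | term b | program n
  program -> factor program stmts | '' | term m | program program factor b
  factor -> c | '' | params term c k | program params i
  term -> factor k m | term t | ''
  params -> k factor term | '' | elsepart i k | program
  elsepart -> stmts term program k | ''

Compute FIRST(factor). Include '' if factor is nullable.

{ b, c, i, k, m, n, t, '' }

factor -> c contributes {c}.
factor -> '' contributes ''.
From factor -> params term c k: params, term nullable, take FIRST(params) ∪ FIRST(term) ∪ {c} = { b, c, i, k, m, n, t }.
From factor -> program params i: program, params nullable, take FIRST(program) ∪ FIRST(params) ∪ {i} = { b, c, i, k, m, n, t }.
Union: FIRST(factor) = { b, c, i, k, m, n, t, '' }.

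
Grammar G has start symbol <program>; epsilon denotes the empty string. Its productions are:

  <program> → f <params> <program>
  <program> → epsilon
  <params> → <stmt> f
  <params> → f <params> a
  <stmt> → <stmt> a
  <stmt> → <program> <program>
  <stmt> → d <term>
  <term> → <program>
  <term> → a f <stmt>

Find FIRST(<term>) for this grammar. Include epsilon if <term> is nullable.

From <term> → <program>: add FIRST(<program>) = { f, epsilon } (including epsilon since <program> is nullable).
<term> → a f <stmt> contributes {a}.
Union: FIRST(<term>) = { a, f, epsilon }.

{ a, f, epsilon }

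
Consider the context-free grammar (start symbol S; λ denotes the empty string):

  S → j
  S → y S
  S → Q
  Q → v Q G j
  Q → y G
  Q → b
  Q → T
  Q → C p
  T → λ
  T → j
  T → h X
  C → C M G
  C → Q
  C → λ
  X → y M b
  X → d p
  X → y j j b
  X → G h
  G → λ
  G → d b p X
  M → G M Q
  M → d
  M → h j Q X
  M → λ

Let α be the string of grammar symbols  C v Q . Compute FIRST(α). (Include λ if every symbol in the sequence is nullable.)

Add FIRST(C)\{λ} = { b, d, h, j, p, v, y }; C is nullable, continue.
v is a terminal; add {v} and stop.

{ b, d, h, j, p, v, y }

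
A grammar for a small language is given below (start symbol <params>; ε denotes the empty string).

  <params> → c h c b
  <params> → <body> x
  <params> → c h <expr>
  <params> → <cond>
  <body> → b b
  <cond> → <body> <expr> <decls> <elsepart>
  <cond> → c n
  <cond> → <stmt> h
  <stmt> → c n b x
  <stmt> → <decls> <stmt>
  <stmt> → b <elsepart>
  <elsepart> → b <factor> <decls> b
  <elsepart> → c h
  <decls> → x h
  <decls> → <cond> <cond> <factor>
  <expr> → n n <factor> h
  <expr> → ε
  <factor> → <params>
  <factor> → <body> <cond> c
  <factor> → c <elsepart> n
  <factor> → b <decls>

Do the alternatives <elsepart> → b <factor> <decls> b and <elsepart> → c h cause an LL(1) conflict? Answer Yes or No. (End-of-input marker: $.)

No

FIRST(b <factor> <decls> b) = { b } and FIRST(c h) = { c }.
The FIRST sets are disjoint and neither alternative is nullable — no conflict.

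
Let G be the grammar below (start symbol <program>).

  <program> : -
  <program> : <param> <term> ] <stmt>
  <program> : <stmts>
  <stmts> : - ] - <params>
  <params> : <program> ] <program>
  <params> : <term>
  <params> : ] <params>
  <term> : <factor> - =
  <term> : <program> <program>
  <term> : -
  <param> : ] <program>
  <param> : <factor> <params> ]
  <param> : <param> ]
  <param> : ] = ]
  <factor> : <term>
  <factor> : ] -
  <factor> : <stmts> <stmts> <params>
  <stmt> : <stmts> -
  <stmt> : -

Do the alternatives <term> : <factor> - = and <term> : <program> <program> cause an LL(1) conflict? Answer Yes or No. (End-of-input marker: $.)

FIRST(<factor> - =) = { -, ] } and FIRST(<program> <program>) = { -, ] }.
Both contain -, so the two alternatives are not disjoint — LL(1) conflict.

Yes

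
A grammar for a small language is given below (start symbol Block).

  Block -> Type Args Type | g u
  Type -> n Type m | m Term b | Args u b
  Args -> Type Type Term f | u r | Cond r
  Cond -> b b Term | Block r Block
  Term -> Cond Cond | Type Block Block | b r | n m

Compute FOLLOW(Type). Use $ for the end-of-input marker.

In Block -> Type Args Type: add FIRST(Args Type) = { b, g, m, n, u }.
In Block -> Type Args Type: Type is at the end, add FOLLOW(Block) = { $, b, f, g, m, n, r, u }.
In Type -> n Type m: add FIRST(m) = { m }.
In Args -> Type Type Term f: add FIRST(Type Term f) = { b, g, m, n, u }.
In Args -> Type Type Term f: add FIRST(Term f) = { b, g, m, n, u }.
In Term -> Type Block Block: add FIRST(Block Block) = { b, g, m, n, u }.
Union: FOLLOW(Type) = { $, b, f, g, m, n, r, u }.

{ $, b, f, g, m, n, r, u }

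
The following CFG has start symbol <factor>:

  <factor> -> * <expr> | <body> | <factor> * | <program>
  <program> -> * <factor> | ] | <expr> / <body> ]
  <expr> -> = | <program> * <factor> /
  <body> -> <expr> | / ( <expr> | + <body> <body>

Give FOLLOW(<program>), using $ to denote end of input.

{ $, *, / }

In <factor> -> <program>: <program> is at the end, add FOLLOW(<factor>) = { $, *, / }.
In <expr> -> <program> * <factor> /: add FIRST(* <factor> /) = { * }.
Union: FOLLOW(<program>) = { $, *, / }.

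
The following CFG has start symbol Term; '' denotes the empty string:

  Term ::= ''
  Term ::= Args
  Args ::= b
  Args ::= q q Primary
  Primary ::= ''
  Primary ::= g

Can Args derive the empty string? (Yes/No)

No

Nullable nonterminals: Primary, Term.
No production of Args has an RHS whose symbols are all nullable, so Args is not nullable.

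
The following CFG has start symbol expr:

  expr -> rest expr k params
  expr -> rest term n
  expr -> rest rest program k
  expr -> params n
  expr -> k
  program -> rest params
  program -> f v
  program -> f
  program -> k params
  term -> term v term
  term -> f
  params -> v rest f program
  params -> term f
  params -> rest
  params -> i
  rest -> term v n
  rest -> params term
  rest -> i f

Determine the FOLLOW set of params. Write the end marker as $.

In expr -> rest expr k params: params is at the end, add FOLLOW(expr) = { $, k }.
In expr -> params n: add FIRST(n) = { n }.
In program -> rest params: params is at the end, add FOLLOW(program) = { $, f, k, n }.
In program -> k params: params is at the end, add FOLLOW(program) = { $, f, k, n }.
In rest -> params term: add FIRST(term) = { f }.
Union: FOLLOW(params) = { $, f, k, n }.

{ $, f, k, n }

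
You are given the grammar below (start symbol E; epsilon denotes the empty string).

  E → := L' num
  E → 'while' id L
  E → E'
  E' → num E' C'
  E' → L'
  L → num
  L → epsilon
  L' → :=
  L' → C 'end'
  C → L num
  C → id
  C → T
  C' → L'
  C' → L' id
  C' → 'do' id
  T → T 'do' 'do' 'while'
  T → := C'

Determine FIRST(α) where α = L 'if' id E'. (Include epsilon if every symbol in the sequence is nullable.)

{ 'if', num }

Add FIRST(L)\{epsilon} = { num }; L is nullable, continue.
'if' is a terminal; add {'if'} and stop.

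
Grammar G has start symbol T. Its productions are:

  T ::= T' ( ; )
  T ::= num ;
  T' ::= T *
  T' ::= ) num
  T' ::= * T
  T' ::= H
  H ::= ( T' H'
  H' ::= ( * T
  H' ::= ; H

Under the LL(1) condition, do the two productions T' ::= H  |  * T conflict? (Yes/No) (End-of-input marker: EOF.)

FIRST(H) = { ( } and FIRST(* T) = { * }.
The FIRST sets are disjoint and neither alternative is nullable — no conflict.

No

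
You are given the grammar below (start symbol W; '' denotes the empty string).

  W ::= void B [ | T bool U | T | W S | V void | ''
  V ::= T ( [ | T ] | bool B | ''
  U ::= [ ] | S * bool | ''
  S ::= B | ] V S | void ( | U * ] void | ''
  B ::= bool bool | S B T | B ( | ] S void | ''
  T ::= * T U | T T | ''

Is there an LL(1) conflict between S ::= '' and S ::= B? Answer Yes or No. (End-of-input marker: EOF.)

Yes

FIRST('') = { '' } and FIRST(B) = { (, *, [, ], bool, void, '' }.
Both alternatives are nullable, violating the LL(1) condition.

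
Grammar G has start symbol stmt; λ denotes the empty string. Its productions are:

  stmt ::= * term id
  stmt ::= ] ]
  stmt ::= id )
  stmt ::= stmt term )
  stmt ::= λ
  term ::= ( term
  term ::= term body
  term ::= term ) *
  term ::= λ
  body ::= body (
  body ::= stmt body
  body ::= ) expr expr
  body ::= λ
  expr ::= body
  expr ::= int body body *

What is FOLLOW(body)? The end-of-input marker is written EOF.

In term ::= term body: body is at the end, add FOLLOW(term) = { (, ), *, ], id }.
In body ::= body (: add FIRST(() = { ( }.
In body ::= stmt body: body is at the end, add FOLLOW(body) = { (, ), *, ], id, int }.
In expr ::= body: body is at the end, add FOLLOW(expr) = { (, ), *, ], id, int }.
In expr ::= int body body *: add FIRST(body *) = { (, ), *, ], id }.
In expr ::= int body body *: add FIRST(*) = { * }.
Union: FOLLOW(body) = { (, ), *, ], id, int }.

{ (, ), *, ], id, int }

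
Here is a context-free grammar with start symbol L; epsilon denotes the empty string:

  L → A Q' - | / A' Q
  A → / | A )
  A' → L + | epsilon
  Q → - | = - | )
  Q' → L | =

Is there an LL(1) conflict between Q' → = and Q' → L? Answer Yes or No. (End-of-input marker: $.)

No

FIRST(=) = { = } and FIRST(L) = { / }.
The FIRST sets are disjoint and neither alternative is nullable — no conflict.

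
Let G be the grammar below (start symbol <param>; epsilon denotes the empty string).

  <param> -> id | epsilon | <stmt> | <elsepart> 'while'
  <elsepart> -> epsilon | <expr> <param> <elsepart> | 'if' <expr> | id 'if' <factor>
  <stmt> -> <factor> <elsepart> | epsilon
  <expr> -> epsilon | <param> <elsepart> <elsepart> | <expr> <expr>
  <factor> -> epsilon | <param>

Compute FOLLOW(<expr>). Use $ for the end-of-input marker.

{ $, 'if', 'while', id }

In <elsepart> -> <expr> <param> <elsepart>: add FIRST(<param> <elsepart>)\{epsilon} = { 'if', 'while', id }.
  Since <param> <elsepart> is nullable, also add FOLLOW(<elsepart>) = { $, 'if', 'while', id }.
In <elsepart> -> 'if' <expr>: <expr> is at the end, add FOLLOW(<elsepart>) = { $, 'if', 'while', id }.
In <expr> -> <expr> <expr>: add FIRST(<expr>)\{epsilon} = { 'if', 'while', id }.
  Since <expr> is nullable, also add FOLLOW(<expr>) = { $, 'if', 'while', id }.
In <expr> -> <expr> <expr>: <expr> is at the end, add FOLLOW(<expr>) = { $, 'if', 'while', id }.
Union: FOLLOW(<expr>) = { $, 'if', 'while', id }.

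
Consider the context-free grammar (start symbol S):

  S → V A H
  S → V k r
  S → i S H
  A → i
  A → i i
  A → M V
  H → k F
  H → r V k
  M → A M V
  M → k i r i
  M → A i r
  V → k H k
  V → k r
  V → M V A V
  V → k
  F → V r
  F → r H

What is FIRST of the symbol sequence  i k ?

{ i }

i is a terminal; add {i} and stop.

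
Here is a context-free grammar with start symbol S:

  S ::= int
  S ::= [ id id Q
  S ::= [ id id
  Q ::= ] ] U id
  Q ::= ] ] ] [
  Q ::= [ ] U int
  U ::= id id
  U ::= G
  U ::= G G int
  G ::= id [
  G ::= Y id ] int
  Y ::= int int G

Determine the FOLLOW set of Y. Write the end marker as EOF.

{ id }

In G ::= Y id ] int: add FIRST(id ] int) = { id }.
Union: FOLLOW(Y) = { id }.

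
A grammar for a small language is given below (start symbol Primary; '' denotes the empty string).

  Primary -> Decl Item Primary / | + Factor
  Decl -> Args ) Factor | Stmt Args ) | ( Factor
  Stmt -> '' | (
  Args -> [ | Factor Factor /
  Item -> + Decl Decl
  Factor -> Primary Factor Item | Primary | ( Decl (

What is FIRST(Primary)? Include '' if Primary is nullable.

From Primary -> Decl Item Primary /: add FIRST(Decl) = { (, +, [ }.
Primary -> + Factor contributes {+}.
Union: FIRST(Primary) = { (, +, [ }.

{ (, +, [ }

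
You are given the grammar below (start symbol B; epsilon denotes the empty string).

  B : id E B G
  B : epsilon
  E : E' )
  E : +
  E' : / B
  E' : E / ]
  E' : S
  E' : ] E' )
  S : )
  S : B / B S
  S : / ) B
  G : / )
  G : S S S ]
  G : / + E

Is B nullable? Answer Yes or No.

B has an epsilon-production, so B ⇒ epsilon.

Yes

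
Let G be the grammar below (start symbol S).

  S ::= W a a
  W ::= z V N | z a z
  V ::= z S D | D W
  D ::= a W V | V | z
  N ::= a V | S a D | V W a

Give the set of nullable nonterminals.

No nonterminal has an empty production or an RHS whose symbols are all nullable.

{ } (none)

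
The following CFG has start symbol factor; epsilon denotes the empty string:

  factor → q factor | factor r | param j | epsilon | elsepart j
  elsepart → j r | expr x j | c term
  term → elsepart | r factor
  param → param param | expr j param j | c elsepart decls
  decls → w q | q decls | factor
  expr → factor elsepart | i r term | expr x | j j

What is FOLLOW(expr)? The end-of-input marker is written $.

{ j, x }

In elsepart → expr x j: add FIRST(x j) = { x }.
In param → expr j param j: add FIRST(j param j) = { j }.
In expr → expr x: add FIRST(x) = { x }.
Union: FOLLOW(expr) = { j, x }.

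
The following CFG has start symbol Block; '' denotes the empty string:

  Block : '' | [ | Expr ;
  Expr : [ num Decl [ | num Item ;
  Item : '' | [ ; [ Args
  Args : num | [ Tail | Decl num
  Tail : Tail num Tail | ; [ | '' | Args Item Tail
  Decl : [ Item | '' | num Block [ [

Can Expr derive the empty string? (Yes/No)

Nullable nonterminals: Block, Decl, Item, Tail.
No production of Expr has an RHS whose symbols are all nullable, so Expr is not nullable.

No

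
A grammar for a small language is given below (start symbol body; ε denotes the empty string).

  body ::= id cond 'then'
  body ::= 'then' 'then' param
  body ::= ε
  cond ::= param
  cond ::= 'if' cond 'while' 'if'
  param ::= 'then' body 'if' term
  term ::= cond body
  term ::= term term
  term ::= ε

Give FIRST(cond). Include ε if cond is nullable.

From cond ::= param: add FIRST(param) = { 'then' }.
cond ::= 'if' cond 'while' 'if' contributes {'if'}.
Union: FIRST(cond) = { 'if', 'then' }.

{ 'if', 'then' }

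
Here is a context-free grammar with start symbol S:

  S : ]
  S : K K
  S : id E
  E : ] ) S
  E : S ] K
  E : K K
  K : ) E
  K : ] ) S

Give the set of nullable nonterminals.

{ } (none)

No nonterminal has an empty production or an RHS whose symbols are all nullable.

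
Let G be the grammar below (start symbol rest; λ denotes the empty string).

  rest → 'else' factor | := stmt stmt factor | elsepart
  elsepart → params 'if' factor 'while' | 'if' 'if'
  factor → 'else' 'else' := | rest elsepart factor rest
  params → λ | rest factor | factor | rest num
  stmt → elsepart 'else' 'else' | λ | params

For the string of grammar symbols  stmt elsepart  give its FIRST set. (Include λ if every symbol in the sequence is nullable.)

Add FIRST(stmt)\{λ} = { 'else', 'if', := }; stmt is nullable, continue.
Add FIRST(elsepart) = { 'else', 'if', := }; elsepart is not nullable, stop.

{ 'else', 'if', := }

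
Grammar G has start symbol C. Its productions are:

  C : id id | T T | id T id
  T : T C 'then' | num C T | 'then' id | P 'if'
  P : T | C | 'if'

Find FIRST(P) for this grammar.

From P : T: add FIRST(T) = { 'if', 'then', id, num }.
From P : C: add FIRST(C) = { 'if', 'then', id, num }.
P : 'if' contributes {'if'}.
Union: FIRST(P) = { 'if', 'then', id, num }.

{ 'if', 'then', id, num }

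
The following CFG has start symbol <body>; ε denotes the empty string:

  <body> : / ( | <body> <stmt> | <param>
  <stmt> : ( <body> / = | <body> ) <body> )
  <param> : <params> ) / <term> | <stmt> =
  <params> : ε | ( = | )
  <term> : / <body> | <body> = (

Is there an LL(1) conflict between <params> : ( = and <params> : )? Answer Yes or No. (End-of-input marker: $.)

No

FIRST(( =) = { ( } and FIRST()) = { ) }.
The FIRST sets are disjoint and neither alternative is nullable — no conflict.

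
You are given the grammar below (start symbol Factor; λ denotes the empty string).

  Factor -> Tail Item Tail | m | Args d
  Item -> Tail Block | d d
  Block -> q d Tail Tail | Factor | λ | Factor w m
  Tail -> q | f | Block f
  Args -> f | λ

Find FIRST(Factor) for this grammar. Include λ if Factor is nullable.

From Factor -> Tail Item Tail: add FIRST(Tail) = { d, f, m, q }.
Factor -> m contributes {m}.
From Factor -> Args d: Args nullable, take FIRST(Args) ∪ {d} = { d, f }.
Union: FIRST(Factor) = { d, f, m, q }.

{ d, f, m, q }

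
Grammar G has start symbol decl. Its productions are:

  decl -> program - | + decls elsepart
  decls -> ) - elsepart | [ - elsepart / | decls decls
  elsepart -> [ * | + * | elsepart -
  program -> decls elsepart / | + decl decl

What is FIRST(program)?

{ ), +, [ }

From program -> decls elsepart /: add FIRST(decls) = { ), [ }.
program -> + decl decl contributes {+}.
Union: FIRST(program) = { ), +, [ }.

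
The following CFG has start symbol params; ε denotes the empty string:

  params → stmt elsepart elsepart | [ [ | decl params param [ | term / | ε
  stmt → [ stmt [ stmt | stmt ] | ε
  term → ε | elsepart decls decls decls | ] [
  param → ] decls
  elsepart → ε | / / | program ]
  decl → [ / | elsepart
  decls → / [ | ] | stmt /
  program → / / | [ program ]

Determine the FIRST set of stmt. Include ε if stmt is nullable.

stmt → [ stmt [ stmt contributes {[}.
From stmt → stmt ]: stmt nullable, take FIRST(stmt) ∪ {]} = { [, ] }.
stmt → ε contributes ε.
Union: FIRST(stmt) = { [, ], ε }.

{ [, ], ε }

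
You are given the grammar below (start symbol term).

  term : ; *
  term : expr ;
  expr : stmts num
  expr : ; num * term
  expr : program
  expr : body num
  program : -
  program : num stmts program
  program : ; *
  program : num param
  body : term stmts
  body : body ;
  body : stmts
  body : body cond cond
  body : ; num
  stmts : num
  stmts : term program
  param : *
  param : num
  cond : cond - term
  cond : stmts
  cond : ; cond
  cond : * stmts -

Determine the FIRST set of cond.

{ *, -, ;, num }

From cond : cond - term: add FIRST(cond) = { *, -, ;, num }.
From cond : stmts: add FIRST(stmts) = { -, ;, num }.
cond : ; cond contributes {;}.
cond : * stmts - contributes {*}.
Union: FIRST(cond) = { *, -, ;, num }.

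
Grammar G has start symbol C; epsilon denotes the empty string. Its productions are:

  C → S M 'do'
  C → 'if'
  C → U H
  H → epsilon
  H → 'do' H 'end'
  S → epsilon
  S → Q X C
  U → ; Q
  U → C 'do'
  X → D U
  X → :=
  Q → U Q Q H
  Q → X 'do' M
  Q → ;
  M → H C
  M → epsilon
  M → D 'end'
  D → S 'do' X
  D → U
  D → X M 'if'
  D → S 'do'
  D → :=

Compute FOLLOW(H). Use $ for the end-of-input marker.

In C → U H: H is at the end, add FOLLOW(C) = { $, 'do', 'end', 'if', :=, ; }.
In H → 'do' H 'end': add FIRST('end') = { 'end' }.
In Q → U Q Q H: H is at the end, add FOLLOW(Q) = { $, 'do', 'end', 'if', :=, ; }.
In M → H C: add FIRST(C) = { 'do', 'if', :=, ; }.
Union: FOLLOW(H) = { $, 'do', 'end', 'if', :=, ; }.

{ $, 'do', 'end', 'if', :=, ; }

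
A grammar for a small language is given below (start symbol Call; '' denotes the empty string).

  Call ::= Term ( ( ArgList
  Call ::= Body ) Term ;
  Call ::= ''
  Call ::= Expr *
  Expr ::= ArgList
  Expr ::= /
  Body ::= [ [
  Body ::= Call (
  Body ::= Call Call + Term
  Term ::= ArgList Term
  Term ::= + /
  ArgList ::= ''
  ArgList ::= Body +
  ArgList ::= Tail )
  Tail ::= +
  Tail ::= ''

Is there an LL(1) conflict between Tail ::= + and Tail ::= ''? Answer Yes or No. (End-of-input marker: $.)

FIRST(+) = { + } and FIRST('') = { '' }.
The second is nullable but FOLLOW(Tail) = { ) } is disjoint from FIRST of the first.

No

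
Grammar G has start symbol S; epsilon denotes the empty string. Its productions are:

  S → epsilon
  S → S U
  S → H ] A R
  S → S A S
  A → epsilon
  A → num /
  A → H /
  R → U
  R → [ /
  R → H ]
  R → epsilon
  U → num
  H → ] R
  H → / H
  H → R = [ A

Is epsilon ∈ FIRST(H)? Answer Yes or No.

Nullable nonterminals: A, R, S.
No production of H has an RHS whose symbols are all nullable, so H is not nullable.

No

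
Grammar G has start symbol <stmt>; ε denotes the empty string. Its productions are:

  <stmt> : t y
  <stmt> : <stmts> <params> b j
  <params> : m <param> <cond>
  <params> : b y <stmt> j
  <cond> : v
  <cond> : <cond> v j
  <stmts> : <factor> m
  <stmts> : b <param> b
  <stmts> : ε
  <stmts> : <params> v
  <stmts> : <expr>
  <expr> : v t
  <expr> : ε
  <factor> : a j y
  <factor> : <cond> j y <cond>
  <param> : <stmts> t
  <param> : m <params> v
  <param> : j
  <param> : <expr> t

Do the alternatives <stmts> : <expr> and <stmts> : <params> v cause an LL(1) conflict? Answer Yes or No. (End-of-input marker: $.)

Yes

FIRST(<expr>) = { v, ε } and FIRST(<params> v) = { b, m }.
The first alternative is nullable and FOLLOW(<stmts>) = { b, m, t } shares b with FIRST of the second — conflict.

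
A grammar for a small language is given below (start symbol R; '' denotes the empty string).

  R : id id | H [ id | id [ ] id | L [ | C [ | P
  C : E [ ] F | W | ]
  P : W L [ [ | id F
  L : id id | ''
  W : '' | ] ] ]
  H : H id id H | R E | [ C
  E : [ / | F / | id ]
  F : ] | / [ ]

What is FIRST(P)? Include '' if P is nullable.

From P : W L [ [: W, L nullable, take FIRST(W) ∪ FIRST(L) ∪ {[} = { [, ], id }.
P : id F contributes {id}.
Union: FIRST(P) = { [, ], id }.

{ [, ], id }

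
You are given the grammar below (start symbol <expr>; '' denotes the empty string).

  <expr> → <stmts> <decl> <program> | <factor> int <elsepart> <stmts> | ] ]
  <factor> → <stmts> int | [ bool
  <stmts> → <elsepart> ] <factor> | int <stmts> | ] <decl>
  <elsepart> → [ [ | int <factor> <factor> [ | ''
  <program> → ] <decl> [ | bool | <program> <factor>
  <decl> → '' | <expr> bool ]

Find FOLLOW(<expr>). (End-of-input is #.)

<expr> is the start symbol, so # ∈ FOLLOW(<expr>).
In <decl> → <expr> bool ]: add FIRST(bool ]) = { bool }.
Union: FOLLOW(<expr>) = { #, bool }.

{ #, bool }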